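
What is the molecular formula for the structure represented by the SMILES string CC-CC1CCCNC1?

Heavy atoms from the SMILES: 8 C, 1 N.
Implicit hydrogens by atom environment:
  6 × C: 2 H each → 12
  1 × C: 3 H
  1 × C: 1 H
  1 × N: 1 H
  Total hydrogens = 17.
Molecular formula: C8H17N

C8H17N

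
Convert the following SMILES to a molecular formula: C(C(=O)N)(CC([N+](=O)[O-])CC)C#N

C7H11N3O3

Heavy atoms from the SMILES: 7 C, 3 N, 3 O.
Implicit hydrogens by atom environment:
  2 × C: 2 H each → 4
  2 × C: 1 H each → 2
  2 × C: no H
  2 × O: no H
  1 × C: 3 H
  1 × N: 2 H
  1 × N (charge +1): no H
  1 × N: no H
  1 × O (charge -1): no H
  Total hydrogens = 11.
Molecular formula: C7H11N3O3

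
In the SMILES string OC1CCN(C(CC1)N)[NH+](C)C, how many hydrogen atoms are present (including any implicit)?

20

Hydrogens are implicit in SMILES; fill each atom to its normal valence:
  4 × C: 2 H each → 8
  2 × C: 3 H each → 6
  2 × C: 1 H each → 2
  1 × N: 2 H
  1 × N (charge +1): 1 H
  1 × N: no H
  1 × O: 1 H
  Total hydrogens = 20.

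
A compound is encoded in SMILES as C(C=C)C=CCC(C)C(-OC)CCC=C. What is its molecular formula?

Heavy atoms from the SMILES: 14 C, 1 O.
Implicit hydrogens by atom environment:
  6 × C: 2 H each → 12
  6 × C: 1 H each → 6
  2 × C: 3 H each → 6
  1 × O: no H
  Total hydrogens = 24.
Molecular formula: C14H24O

C14H24O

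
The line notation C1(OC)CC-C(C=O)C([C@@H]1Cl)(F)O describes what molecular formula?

Heavy atoms from the SMILES: 8 C, 1 Cl, 1 F, 3 O.
Implicit hydrogens by atom environment:
  4 × C: 1 H each → 4
  2 × C: 2 H each → 4
  2 × O: no H
  1 × C: 3 H
  1 × C: no H
  1 × Cl: no H
  1 × F: no H
  1 × O: 1 H
  Total hydrogens = 12.
Molecular formula: C8H12ClFO3

C8H12ClFO3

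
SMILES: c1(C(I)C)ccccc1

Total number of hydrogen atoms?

9

Hydrogens are implicit in SMILES; fill each atom to its normal valence:
  5 × C (aromatic): 1 H each → 5
  1 × C: 3 H
  1 × C: 1 H
  1 × C (aromatic): no H
  1 × I: no H
  Total hydrogens = 9.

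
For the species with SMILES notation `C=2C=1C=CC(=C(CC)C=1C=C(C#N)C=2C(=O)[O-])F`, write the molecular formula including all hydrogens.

Heavy atoms from the SMILES: 14 C, 1 F, 1 N, 2 O.
Implicit hydrogens by atom environment:
  6 × C (aromatic): no H
  4 × C (aromatic): 1 H each → 4
  2 × C: no H
  1 × C: 3 H
  1 × C: 2 H
  1 × F: no H
  1 × N: no H
  1 × O: no H
  1 × O (charge -1): no H
  Total hydrogens = 9.
Net charge -1.
Molecular formula: C14H9FNO2-

C14H9FNO2-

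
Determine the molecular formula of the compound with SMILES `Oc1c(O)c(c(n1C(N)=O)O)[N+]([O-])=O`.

C5H5N3O6

Heavy atoms from the SMILES: 5 C, 3 N, 6 O.
Implicit hydrogens by atom environment:
  4 × C (aromatic): no H
  3 × O: 1 H each → 3
  2 × O: no H
  1 × C: no H
  1 × N: 2 H
  1 × N (aromatic): no H
  1 × N (charge +1): no H
  1 × O (charge -1): no H
  Total hydrogens = 5.
Molecular formula: C5H5N3O6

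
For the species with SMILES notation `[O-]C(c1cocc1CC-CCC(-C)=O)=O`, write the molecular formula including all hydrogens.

Heavy atoms from the SMILES: 11 C, 4 O.
Implicit hydrogens by atom environment:
  4 × C: 2 H each → 8
  2 × C (aromatic): 1 H each → 2
  2 × C (aromatic): no H
  2 × C: no H
  2 × O: no H
  1 × C: 3 H
  1 × O (aromatic): no H
  1 × O (charge -1): no H
  Total hydrogens = 13.
Net charge -1.
Molecular formula: C11H13O4-

C11H13O4-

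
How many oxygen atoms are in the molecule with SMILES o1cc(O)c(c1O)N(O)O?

The symbol for oxygen appears 5 times in the SMILES.

5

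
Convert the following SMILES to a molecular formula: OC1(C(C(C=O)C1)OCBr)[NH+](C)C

C8H15BrNO3+

Heavy atoms from the SMILES: 1 Br, 8 C, 1 N, 3 O.
Implicit hydrogens by atom environment:
  3 × C: 1 H each → 3
  2 × C: 3 H each → 6
  2 × C: 2 H each → 4
  2 × O: no H
  1 × Br: no H
  1 × C: no H
  1 × N (charge +1): 1 H
  1 × O: 1 H
  Total hydrogens = 15.
Net charge +1.
Molecular formula: C8H15BrNO3+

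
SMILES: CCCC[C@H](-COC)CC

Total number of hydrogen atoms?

Hydrogens are implicit in SMILES; fill each atom to its normal valence:
  5 × C: 2 H each → 10
  3 × C: 3 H each → 9
  1 × C: 1 H
  1 × O: no H
  Total hydrogens = 20.

20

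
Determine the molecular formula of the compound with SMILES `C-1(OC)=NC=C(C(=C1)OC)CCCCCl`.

Heavy atoms from the SMILES: 11 C, 1 Cl, 1 N, 2 O.
Implicit hydrogens by atom environment:
  4 × C: 2 H each → 8
  3 × C (aromatic): no H
  2 × C: 3 H each → 6
  2 × C (aromatic): 1 H each → 2
  2 × O: no H
  1 × Cl: no H
  1 × N (aromatic): no H
  Total hydrogens = 16.
Molecular formula: C11H16ClNO2

C11H16ClNO2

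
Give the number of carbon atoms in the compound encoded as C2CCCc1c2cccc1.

The symbol for carbon appears 10 times in the SMILES. Lowercase c denotes aromatic carbon and counts toward C.

10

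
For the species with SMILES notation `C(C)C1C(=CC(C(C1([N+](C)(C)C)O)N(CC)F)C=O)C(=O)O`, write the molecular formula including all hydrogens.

C15H26FN2O4+

Heavy atoms from the SMILES: 15 C, 1 F, 2 N, 4 O.
Implicit hydrogens by atom environment:
  5 × C: 3 H each → 15
  5 × C: 1 H each → 5
  3 × C: no H
  2 × C: 2 H each → 4
  2 × O: 1 H each → 2
  2 × O: no H
  1 × F: no H
  1 × N: no H
  1 × N (charge +1): no H
  Total hydrogens = 26.
Net charge +1.
Molecular formula: C15H26FN2O4+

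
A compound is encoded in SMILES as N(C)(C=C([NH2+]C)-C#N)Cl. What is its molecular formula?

Heavy atoms from the SMILES: 5 C, 1 Cl, 3 N.
Implicit hydrogens by atom environment:
  2 × C: 3 H each → 6
  2 × C: no H
  2 × N: no H
  1 × C: 1 H
  1 × Cl: no H
  1 × N (charge +1): 2 H
  Total hydrogens = 9.
Net charge +1.
Molecular formula: C5H9ClN3+

C5H9ClN3+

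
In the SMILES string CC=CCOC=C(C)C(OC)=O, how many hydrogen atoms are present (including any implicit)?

Hydrogens are implicit in SMILES; fill each atom to its normal valence:
  3 × C: 3 H each → 9
  3 × C: 1 H each → 3
  3 × O: no H
  2 × C: no H
  1 × C: 2 H
  Total hydrogens = 14.

14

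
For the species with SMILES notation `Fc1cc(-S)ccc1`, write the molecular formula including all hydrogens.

C6H5FS

Heavy atoms from the SMILES: 6 C, 1 F, 1 S.
Implicit hydrogens by atom environment:
  4 × C (aromatic): 1 H each → 4
  2 × C (aromatic): no H
  1 × F: no H
  1 × S: 1 H
  Total hydrogens = 5.
Molecular formula: C6H5FS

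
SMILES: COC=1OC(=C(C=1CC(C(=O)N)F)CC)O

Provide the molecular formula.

C10H14FNO4

Heavy atoms from the SMILES: 10 C, 1 F, 1 N, 4 O.
Implicit hydrogens by atom environment:
  4 × C (aromatic): no H
  2 × C: 3 H each → 6
  2 × C: 2 H each → 4
  2 × O: no H
  1 × C: 1 H
  1 × C: no H
  1 × F: no H
  1 × N: 2 H
  1 × O: 1 H
  1 × O (aromatic): no H
  Total hydrogens = 14.
Molecular formula: C10H14FNO4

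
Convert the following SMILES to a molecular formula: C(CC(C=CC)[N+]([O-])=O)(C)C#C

Heavy atoms from the SMILES: 9 C, 1 N, 2 O.
Implicit hydrogens by atom environment:
  5 × C: 1 H each → 5
  2 × C: 3 H each → 6
  1 × C: 2 H
  1 × C: no H
  1 × N (charge +1): no H
  1 × O: no H
  1 × O (charge -1): no H
  Total hydrogens = 13.
Molecular formula: C9H13NO2

C9H13NO2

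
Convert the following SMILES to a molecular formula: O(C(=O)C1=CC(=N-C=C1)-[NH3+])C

C7H9N2O2+

Heavy atoms from the SMILES: 7 C, 2 N, 2 O.
Implicit hydrogens by atom environment:
  3 × C (aromatic): 1 H each → 3
  2 × C (aromatic): no H
  2 × O: no H
  1 × C: 3 H
  1 × C: no H
  1 × N (charge +1): 3 H
  1 × N (aromatic): no H
  Total hydrogens = 9.
Net charge +1.
Molecular formula: C7H9N2O2+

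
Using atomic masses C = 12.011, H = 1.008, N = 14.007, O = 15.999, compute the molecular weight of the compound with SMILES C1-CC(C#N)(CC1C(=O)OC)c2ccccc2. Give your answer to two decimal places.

Molecular formula: C14H15NO2.
M = 14×12.011 + 15×1.008 + 1×14.007 + 2×15.999 = 229.28 g/mol.

229.28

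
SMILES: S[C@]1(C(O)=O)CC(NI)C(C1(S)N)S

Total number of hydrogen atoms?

11

Hydrogens are implicit in SMILES; fill each atom to its normal valence:
  3 × C: no H
  3 × S: 1 H each → 3
  2 × C: 1 H each → 2
  1 × C: 2 H
  1 × I: no H
  1 × N: 2 H
  1 × N: 1 H
  1 × O: 1 H
  1 × O: no H
  Total hydrogens = 11.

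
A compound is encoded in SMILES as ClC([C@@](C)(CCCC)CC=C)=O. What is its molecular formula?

C10H17ClO

Heavy atoms from the SMILES: 10 C, 1 Cl, 1 O.
Implicit hydrogens by atom environment:
  5 × C: 2 H each → 10
  2 × C: 3 H each → 6
  2 × C: no H
  1 × C: 1 H
  1 × Cl: no H
  1 × O: no H
  Total hydrogens = 17.
Molecular formula: C10H17ClO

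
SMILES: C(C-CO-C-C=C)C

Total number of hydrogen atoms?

14

Hydrogens are implicit in SMILES; fill each atom to its normal valence:
  5 × C: 2 H each → 10
  1 × C: 3 H
  1 × C: 1 H
  1 × O: no H
  Total hydrogens = 14.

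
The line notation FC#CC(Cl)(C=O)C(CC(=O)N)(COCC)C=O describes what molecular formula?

Heavy atoms from the SMILES: 11 C, 1 Cl, 1 F, 1 N, 4 O.
Implicit hydrogens by atom environment:
  5 × C: no H
  4 × O: no H
  3 × C: 2 H each → 6
  2 × C: 1 H each → 2
  1 × C: 3 H
  1 × Cl: no H
  1 × F: no H
  1 × N: 2 H
  Total hydrogens = 13.
Molecular formula: C11H13ClFNO4

C11H13ClFNO4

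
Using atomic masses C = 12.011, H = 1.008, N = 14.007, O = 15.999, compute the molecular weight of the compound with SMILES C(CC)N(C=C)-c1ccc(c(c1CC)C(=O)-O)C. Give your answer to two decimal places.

Molecular formula: C15H21NO2.
M = 15×12.011 + 21×1.008 + 1×14.007 + 2×15.999 = 247.34 g/mol.

247.34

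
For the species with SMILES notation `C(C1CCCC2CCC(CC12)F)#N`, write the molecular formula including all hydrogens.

C11H16FN

Heavy atoms from the SMILES: 11 C, 1 F, 1 N.
Implicit hydrogens by atom environment:
  6 × C: 2 H each → 12
  4 × C: 1 H each → 4
  1 × C: no H
  1 × F: no H
  1 × N: no H
  Total hydrogens = 16.
Molecular formula: C11H16FN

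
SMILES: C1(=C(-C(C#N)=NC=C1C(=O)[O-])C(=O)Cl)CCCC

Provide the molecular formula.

C12H10ClN2O3-

Heavy atoms from the SMILES: 12 C, 1 Cl, 2 N, 3 O.
Implicit hydrogens by atom environment:
  4 × C (aromatic): no H
  3 × C: 2 H each → 6
  3 × C: no H
  2 × O: no H
  1 × C: 3 H
  1 × C (aromatic): 1 H
  1 × Cl: no H
  1 × N (aromatic): no H
  1 × N: no H
  1 × O (charge -1): no H
  Total hydrogens = 10.
Net charge -1.
Molecular formula: C12H10ClN2O3-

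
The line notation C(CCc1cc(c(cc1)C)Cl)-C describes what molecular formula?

Heavy atoms from the SMILES: 11 C, 1 Cl.
Implicit hydrogens by atom environment:
  3 × C: 2 H each → 6
  3 × C (aromatic): 1 H each → 3
  3 × C (aromatic): no H
  2 × C: 3 H each → 6
  1 × Cl: no H
  Total hydrogens = 15.
Molecular formula: C11H15Cl

C11H15Cl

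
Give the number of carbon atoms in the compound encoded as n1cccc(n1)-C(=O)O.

5

The symbol for carbon appears 5 times in the SMILES. Lowercase c denotes aromatic carbon and counts toward C.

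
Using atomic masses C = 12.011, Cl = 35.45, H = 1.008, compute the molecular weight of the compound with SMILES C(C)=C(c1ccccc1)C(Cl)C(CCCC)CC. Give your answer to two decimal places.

264.84

Molecular formula: C17H25Cl.
M = 17×12.011 + 1×35.45 + 25×1.008 = 264.84 g/mol.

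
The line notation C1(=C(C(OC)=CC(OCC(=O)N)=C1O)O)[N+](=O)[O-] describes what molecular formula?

C9H10N2O7

Heavy atoms from the SMILES: 9 C, 2 N, 7 O.
Implicit hydrogens by atom environment:
  5 × C (aromatic): no H
  4 × O: no H
  2 × O: 1 H each → 2
  1 × C: 3 H
  1 × C: 2 H
  1 × C (aromatic): 1 H
  1 × C: no H
  1 × N: 2 H
  1 × N (charge +1): no H
  1 × O (charge -1): no H
  Total hydrogens = 10.
Molecular formula: C9H10N2O7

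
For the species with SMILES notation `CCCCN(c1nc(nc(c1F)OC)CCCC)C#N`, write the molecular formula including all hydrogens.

Heavy atoms from the SMILES: 14 C, 1 F, 4 N, 1 O.
Implicit hydrogens by atom environment:
  6 × C: 2 H each → 12
  4 × C (aromatic): no H
  3 × C: 3 H each → 9
  2 × N (aromatic): no H
  2 × N: no H
  1 × C: no H
  1 × F: no H
  1 × O: no H
  Total hydrogens = 21.
Molecular formula: C14H21FN4O

C14H21FN4O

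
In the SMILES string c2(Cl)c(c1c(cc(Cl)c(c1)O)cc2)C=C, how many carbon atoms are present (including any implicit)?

12

The symbol for carbon appears 12 times in the SMILES. Lowercase c denotes aromatic carbon and counts toward C.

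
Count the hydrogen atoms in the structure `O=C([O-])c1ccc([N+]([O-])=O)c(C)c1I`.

Hydrogens are implicit in SMILES; fill each atom to its normal valence:
  4 × C (aromatic): no H
  2 × C (aromatic): 1 H each → 2
  2 × O: no H
  2 × O (charge -1): no H
  1 × C: 3 H
  1 × C: no H
  1 × I: no H
  1 × N (charge +1): no H
  Total hydrogens = 5.

5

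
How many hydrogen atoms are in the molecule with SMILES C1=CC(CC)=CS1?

Hydrogens are implicit in SMILES; fill each atom to its normal valence:
  3 × C (aromatic): 1 H each → 3
  1 × C: 3 H
  1 × C: 2 H
  1 × C (aromatic): no H
  1 × S (aromatic): no H
  Total hydrogens = 8.

8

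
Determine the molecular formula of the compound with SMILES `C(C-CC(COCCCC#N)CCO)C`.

Heavy atoms from the SMILES: 12 C, 1 N, 2 O.
Implicit hydrogens by atom environment:
  9 × C: 2 H each → 18
  1 × C: 3 H
  1 × C: 1 H
  1 × C: no H
  1 × N: no H
  1 × O: 1 H
  1 × O: no H
  Total hydrogens = 23.
Molecular formula: C12H23NO2

C12H23NO2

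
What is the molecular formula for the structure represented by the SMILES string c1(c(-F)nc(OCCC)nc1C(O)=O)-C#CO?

Heavy atoms from the SMILES: 10 C, 1 F, 2 N, 4 O.
Implicit hydrogens by atom environment:
  4 × C (aromatic): no H
  3 × C: no H
  2 × C: 2 H each → 4
  2 × N (aromatic): no H
  2 × O: 1 H each → 2
  2 × O: no H
  1 × C: 3 H
  1 × F: no H
  Total hydrogens = 9.
Molecular formula: C10H9FN2O4

C10H9FN2O4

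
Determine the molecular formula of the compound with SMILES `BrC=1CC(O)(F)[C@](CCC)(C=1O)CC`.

Heavy atoms from the SMILES: 1 Br, 10 C, 1 F, 2 O.
Implicit hydrogens by atom environment:
  4 × C: 2 H each → 8
  4 × C: no H
  2 × C: 3 H each → 6
  2 × O: 1 H each → 2
  1 × Br: no H
  1 × F: no H
  Total hydrogens = 16.
Molecular formula: C10H16BrFO2

C10H16BrFO2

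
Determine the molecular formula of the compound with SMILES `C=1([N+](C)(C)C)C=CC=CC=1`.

C9H14N+

Heavy atoms from the SMILES: 9 C, 1 N.
Implicit hydrogens by atom environment:
  5 × C (aromatic): 1 H each → 5
  3 × C: 3 H each → 9
  1 × C (aromatic): no H
  1 × N (charge +1): no H
  Total hydrogens = 14.
Net charge +1.
Molecular formula: C9H14N+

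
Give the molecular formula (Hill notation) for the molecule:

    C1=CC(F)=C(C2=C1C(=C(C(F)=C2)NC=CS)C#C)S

C14H9F2NS2

Heavy atoms from the SMILES: 14 C, 2 F, 1 N, 2 S.
Implicit hydrogens by atom environment:
  7 × C (aromatic): no H
  3 × C (aromatic): 1 H each → 3
  3 × C: 1 H each → 3
  2 × F: no H
  2 × S: 1 H each → 2
  1 × C: no H
  1 × N: 1 H
  Total hydrogens = 9.
Molecular formula: C14H9F2NS2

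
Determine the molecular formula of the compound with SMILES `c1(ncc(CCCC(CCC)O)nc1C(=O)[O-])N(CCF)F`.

Heavy atoms from the SMILES: 14 C, 2 F, 3 N, 3 O.
Implicit hydrogens by atom environment:
  7 × C: 2 H each → 14
  3 × C (aromatic): no H
  2 × F: no H
  2 × N (aromatic): no H
  1 × C: 3 H
  1 × C (aromatic): 1 H
  1 × C: 1 H
  1 × C: no H
  1 × N: no H
  1 × O: 1 H
  1 × O: no H
  1 × O (charge -1): no H
  Total hydrogens = 20.
Net charge -1.
Molecular formula: C14H20F2N3O3-

C14H20F2N3O3-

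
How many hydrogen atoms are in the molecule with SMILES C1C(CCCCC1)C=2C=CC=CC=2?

Hydrogens are implicit in SMILES; fill each atom to its normal valence:
  6 × C: 2 H each → 12
  5 × C (aromatic): 1 H each → 5
  1 × C: 1 H
  1 × C (aromatic): no H
  Total hydrogens = 18.

18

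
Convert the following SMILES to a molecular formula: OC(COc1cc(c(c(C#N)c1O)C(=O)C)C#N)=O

Heavy atoms from the SMILES: 12 C, 2 N, 5 O.
Implicit hydrogens by atom environment:
  5 × C (aromatic): no H
  4 × C: no H
  3 × O: no H
  2 × N: no H
  2 × O: 1 H each → 2
  1 × C: 3 H
  1 × C: 2 H
  1 × C (aromatic): 1 H
  Total hydrogens = 8.
Molecular formula: C12H8N2O5

C12H8N2O5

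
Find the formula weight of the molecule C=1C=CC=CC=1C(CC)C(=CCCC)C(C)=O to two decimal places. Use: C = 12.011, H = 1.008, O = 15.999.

230.35

Molecular formula: C16H22O.
M = 16×12.011 + 22×1.008 + 1×15.999 = 230.35 g/mol.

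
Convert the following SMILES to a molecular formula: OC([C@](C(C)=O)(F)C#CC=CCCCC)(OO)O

C12H17FO5

Heavy atoms from the SMILES: 12 C, 1 F, 5 O.
Implicit hydrogens by atom environment:
  5 × C: no H
  3 × C: 2 H each → 6
  3 × O: 1 H each → 3
  2 × C: 3 H each → 6
  2 × C: 1 H each → 2
  2 × O: no H
  1 × F: no H
  Total hydrogens = 17.
Molecular formula: C12H17FO5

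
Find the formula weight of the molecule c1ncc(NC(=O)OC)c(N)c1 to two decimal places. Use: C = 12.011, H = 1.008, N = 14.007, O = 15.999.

167.17

Molecular formula: C7H9N3O2.
M = 7×12.011 + 9×1.008 + 3×14.007 + 2×15.999 = 167.17 g/mol.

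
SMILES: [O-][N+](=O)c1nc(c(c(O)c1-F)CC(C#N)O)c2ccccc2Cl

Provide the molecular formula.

C14H9ClFN3O4

Heavy atoms from the SMILES: 14 C, 1 Cl, 1 F, 3 N, 4 O.
Implicit hydrogens by atom environment:
  7 × C (aromatic): no H
  4 × C (aromatic): 1 H each → 4
  2 × O: 1 H each → 2
  1 × C: 2 H
  1 × C: 1 H
  1 × C: no H
  1 × Cl: no H
  1 × F: no H
  1 × N (aromatic): no H
  1 × N (charge +1): no H
  1 × N: no H
  1 × O: no H
  1 × O (charge -1): no H
  Total hydrogens = 9.
Molecular formula: C14H9ClFN3O4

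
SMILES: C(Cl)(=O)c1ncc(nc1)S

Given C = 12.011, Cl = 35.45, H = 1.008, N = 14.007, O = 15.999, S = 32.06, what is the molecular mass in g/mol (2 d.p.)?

174.60

Molecular formula: C5H3ClN2OS.
M = 5×12.011 + 1×35.45 + 3×1.008 + 2×14.007 + 1×15.999 + 1×32.06 = 174.60 g/mol.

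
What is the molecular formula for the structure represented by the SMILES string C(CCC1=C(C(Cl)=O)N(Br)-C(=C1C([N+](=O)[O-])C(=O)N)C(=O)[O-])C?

C12H12BrClN3O6-

Heavy atoms from the SMILES: 1 Br, 12 C, 1 Cl, 3 N, 6 O.
Implicit hydrogens by atom environment:
  4 × C (aromatic): no H
  4 × O: no H
  3 × C: 2 H each → 6
  3 × C: no H
  2 × O (charge -1): no H
  1 × Br: no H
  1 × C: 3 H
  1 × C: 1 H
  1 × Cl: no H
  1 × N: 2 H
  1 × N (aromatic): no H
  1 × N (charge +1): no H
  Total hydrogens = 12.
Net charge -1.
Molecular formula: C12H12BrClN3O6-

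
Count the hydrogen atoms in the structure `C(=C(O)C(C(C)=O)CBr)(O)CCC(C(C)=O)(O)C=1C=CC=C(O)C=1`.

Hydrogens are implicit in SMILES; fill each atom to its normal valence:
  5 × C: no H
  4 × C (aromatic): 1 H each → 4
  4 × O: 1 H each → 4
  3 × C: 2 H each → 6
  2 × C: 3 H each → 6
  2 × C (aromatic): no H
  2 × O: no H
  1 × Br: no H
  1 × C: 1 H
  Total hydrogens = 21.

21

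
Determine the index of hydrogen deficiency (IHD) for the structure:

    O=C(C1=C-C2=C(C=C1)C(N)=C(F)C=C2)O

Molecular formula from the SMILES: C11H8FNO2.
DoU = (2C + 2 + N − H − X)/2 = (2·11 + 2 + 1 − 8 − 1)/2 = 16/2 = 8.
(Structurally: 2 ring(s) + 6 π bond(s) = 8.)

8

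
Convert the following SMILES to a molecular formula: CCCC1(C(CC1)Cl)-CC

C9H17Cl

Heavy atoms from the SMILES: 9 C, 1 Cl.
Implicit hydrogens by atom environment:
  5 × C: 2 H each → 10
  2 × C: 3 H each → 6
  1 × C: 1 H
  1 × C: no H
  1 × Cl: no H
  Total hydrogens = 17.
Molecular formula: C9H17Cl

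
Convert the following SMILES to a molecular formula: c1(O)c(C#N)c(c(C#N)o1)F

Heavy atoms from the SMILES: 6 C, 1 F, 2 N, 2 O.
Implicit hydrogens by atom environment:
  4 × C (aromatic): no H
  2 × C: no H
  2 × N: no H
  1 × F: no H
  1 × O: 1 H
  1 × O (aromatic): no H
  Total hydrogens = 1.
Molecular formula: C6HFN2O2

C6HFN2O2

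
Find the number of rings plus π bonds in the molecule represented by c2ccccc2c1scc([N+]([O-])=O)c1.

Molecular formula from the SMILES: C10H7NO2S.
DoU = (2C + 2 + N − H − X)/2 = (2·10 + 2 + 1 − 7 − 0)/2 = 16/2 = 8.
(Structurally: 2 ring(s) + 6 π bond(s) = 8.)

8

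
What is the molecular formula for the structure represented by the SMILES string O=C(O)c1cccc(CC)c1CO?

Heavy atoms from the SMILES: 10 C, 3 O.
Implicit hydrogens by atom environment:
  3 × C (aromatic): 1 H each → 3
  3 × C (aromatic): no H
  2 × C: 2 H each → 4
  2 × O: 1 H each → 2
  1 × C: 3 H
  1 × C: no H
  1 × O: no H
  Total hydrogens = 12.
Molecular formula: C10H12O3

C10H12O3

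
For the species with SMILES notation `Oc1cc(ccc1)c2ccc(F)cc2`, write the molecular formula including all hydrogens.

C12H9FO

Heavy atoms from the SMILES: 12 C, 1 F, 1 O.
Implicit hydrogens by atom environment:
  8 × C (aromatic): 1 H each → 8
  4 × C (aromatic): no H
  1 × F: no H
  1 × O: 1 H
  Total hydrogens = 9.
Molecular formula: C12H9FO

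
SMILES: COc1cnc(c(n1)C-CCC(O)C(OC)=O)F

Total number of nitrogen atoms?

The symbol for nitrogen appears 2 times in the SMILES.

2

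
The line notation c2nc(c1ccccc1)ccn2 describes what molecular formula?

Heavy atoms from the SMILES: 10 C, 2 N.
Implicit hydrogens by atom environment:
  8 × C (aromatic): 1 H each → 8
  2 × C (aromatic): no H
  2 × N (aromatic): no H
  Total hydrogens = 8.
Molecular formula: C10H8N2

C10H8N2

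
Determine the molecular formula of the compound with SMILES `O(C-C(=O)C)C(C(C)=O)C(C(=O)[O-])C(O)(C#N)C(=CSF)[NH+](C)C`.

Heavy atoms from the SMILES: 14 C, 1 F, 2 N, 6 O, 1 S.
Implicit hydrogens by atom environment:
  6 × C: no H
  4 × C: 3 H each → 12
  4 × O: no H
  3 × C: 1 H each → 3
  1 × C: 2 H
  1 × F: no H
  1 × N (charge +1): 1 H
  1 × N: no H
  1 × O: 1 H
  1 × O (charge -1): no H
  1 × S: no H
  Total hydrogens = 19.
Molecular formula: C14H19FN2O6S

C14H19FN2O6S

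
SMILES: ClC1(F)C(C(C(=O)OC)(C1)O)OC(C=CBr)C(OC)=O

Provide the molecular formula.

C11H13BrClFO6

Heavy atoms from the SMILES: 1 Br, 11 C, 1 Cl, 1 F, 6 O.
Implicit hydrogens by atom environment:
  5 × O: no H
  4 × C: 1 H each → 4
  4 × C: no H
  2 × C: 3 H each → 6
  1 × Br: no H
  1 × C: 2 H
  1 × Cl: no H
  1 × F: no H
  1 × O: 1 H
  Total hydrogens = 13.
Molecular formula: C11H13BrClFO6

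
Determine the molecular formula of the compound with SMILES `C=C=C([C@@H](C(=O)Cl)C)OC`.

C7H9ClO2

Heavy atoms from the SMILES: 7 C, 1 Cl, 2 O.
Implicit hydrogens by atom environment:
  3 × C: no H
  2 × C: 3 H each → 6
  2 × O: no H
  1 × C: 2 H
  1 × C: 1 H
  1 × Cl: no H
  Total hydrogens = 9.
Molecular formula: C7H9ClO2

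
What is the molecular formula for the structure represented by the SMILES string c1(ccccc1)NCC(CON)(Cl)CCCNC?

C13H22ClN3O

Heavy atoms from the SMILES: 13 C, 1 Cl, 3 N, 1 O.
Implicit hydrogens by atom environment:
  5 × C: 2 H each → 10
  5 × C (aromatic): 1 H each → 5
  2 × N: 1 H each → 2
  1 × C: 3 H
  1 × C: no H
  1 × C (aromatic): no H
  1 × Cl: no H
  1 × N: 2 H
  1 × O: no H
  Total hydrogens = 22.
Molecular formula: C13H22ClN3O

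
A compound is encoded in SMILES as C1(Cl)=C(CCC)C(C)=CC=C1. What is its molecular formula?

Heavy atoms from the SMILES: 10 C, 1 Cl.
Implicit hydrogens by atom environment:
  3 × C (aromatic): 1 H each → 3
  3 × C (aromatic): no H
  2 × C: 3 H each → 6
  2 × C: 2 H each → 4
  1 × Cl: no H
  Total hydrogens = 13.
Molecular formula: C10H13Cl

C10H13Cl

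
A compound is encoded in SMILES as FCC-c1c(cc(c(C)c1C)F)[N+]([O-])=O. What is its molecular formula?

C10H11F2NO2

Heavy atoms from the SMILES: 10 C, 2 F, 1 N, 2 O.
Implicit hydrogens by atom environment:
  5 × C (aromatic): no H
  2 × C: 3 H each → 6
  2 × C: 2 H each → 4
  2 × F: no H
  1 × C (aromatic): 1 H
  1 × N (charge +1): no H
  1 × O: no H
  1 × O (charge -1): no H
  Total hydrogens = 11.
Molecular formula: C10H11F2NO2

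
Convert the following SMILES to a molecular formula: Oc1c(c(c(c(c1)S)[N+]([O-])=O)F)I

C6H3FINO3S

Heavy atoms from the SMILES: 6 C, 1 F, 1 I, 1 N, 3 O, 1 S.
Implicit hydrogens by atom environment:
  5 × C (aromatic): no H
  1 × C (aromatic): 1 H
  1 × F: no H
  1 × I: no H
  1 × N (charge +1): no H
  1 × O: 1 H
  1 × O: no H
  1 × O (charge -1): no H
  1 × S: 1 H
  Total hydrogens = 3.
Molecular formula: C6H3FINO3S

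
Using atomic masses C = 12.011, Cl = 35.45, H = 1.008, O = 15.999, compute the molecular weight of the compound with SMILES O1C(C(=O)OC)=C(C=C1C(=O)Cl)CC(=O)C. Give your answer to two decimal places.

Molecular formula: C10H9ClO5.
M = 10×12.011 + 1×35.45 + 9×1.008 + 5×15.999 = 244.63 g/mol.

244.63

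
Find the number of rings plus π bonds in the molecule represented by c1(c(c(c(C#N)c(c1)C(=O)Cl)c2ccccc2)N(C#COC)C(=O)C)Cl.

14

Molecular formula from the SMILES: C19H12Cl2N2O3.
DoU = (2C + 2 + N − H − X)/2 = (2·19 + 2 + 2 − 12 − 2)/2 = 28/2 = 14.
(Structurally: 2 ring(s) + 12 π bond(s) = 14.)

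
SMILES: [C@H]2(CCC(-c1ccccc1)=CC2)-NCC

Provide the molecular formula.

Heavy atoms from the SMILES: 14 C, 1 N.
Implicit hydrogens by atom environment:
  5 × C (aromatic): 1 H each → 5
  4 × C: 2 H each → 8
  2 × C: 1 H each → 2
  1 × C: 3 H
  1 × C: no H
  1 × C (aromatic): no H
  1 × N: 1 H
  Total hydrogens = 19.
Molecular formula: C14H19N

C14H19N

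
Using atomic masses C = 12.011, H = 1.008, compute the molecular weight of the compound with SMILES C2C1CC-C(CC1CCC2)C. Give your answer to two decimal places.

Molecular formula: C11H20.
M = 11×12.011 + 20×1.008 = 152.28 g/mol.

152.28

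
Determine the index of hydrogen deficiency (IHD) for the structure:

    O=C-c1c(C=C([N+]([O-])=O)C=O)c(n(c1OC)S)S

Molecular formula from the SMILES: C9H8N2O5S2.
DoU = (2C + 2 + N − H − X)/2 = (2·9 + 2 + 2 − 8 − 0)/2 = 14/2 = 7.
(Structurally: 1 ring(s) + 6 π bond(s) = 7.)

7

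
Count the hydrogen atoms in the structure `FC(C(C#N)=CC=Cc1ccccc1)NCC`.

Hydrogens are implicit in SMILES; fill each atom to its normal valence:
  5 × C (aromatic): 1 H each → 5
  4 × C: 1 H each → 4
  2 × C: no H
  1 × C: 3 H
  1 × C: 2 H
  1 × C (aromatic): no H
  1 × F: no H
  1 × N: 1 H
  1 × N: no H
  Total hydrogens = 15.

15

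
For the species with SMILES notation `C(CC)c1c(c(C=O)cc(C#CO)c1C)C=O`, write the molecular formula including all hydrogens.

C14H14O3

Heavy atoms from the SMILES: 14 C, 3 O.
Implicit hydrogens by atom environment:
  5 × C (aromatic): no H
  2 × C: 3 H each → 6
  2 × C: 2 H each → 4
  2 × C: 1 H each → 2
  2 × C: no H
  2 × O: no H
  1 × C (aromatic): 1 H
  1 × O: 1 H
  Total hydrogens = 14.
Molecular formula: C14H14O3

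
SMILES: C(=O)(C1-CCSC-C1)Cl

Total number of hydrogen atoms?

9

Hydrogens are implicit in SMILES; fill each atom to its normal valence:
  4 × C: 2 H each → 8
  1 × C: 1 H
  1 × C: no H
  1 × Cl: no H
  1 × O: no H
  1 × S: no H
  Total hydrogens = 9.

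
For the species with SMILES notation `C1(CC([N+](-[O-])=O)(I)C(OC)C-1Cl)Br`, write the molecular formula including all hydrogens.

Heavy atoms from the SMILES: 1 Br, 6 C, 1 Cl, 1 I, 1 N, 3 O.
Implicit hydrogens by atom environment:
  3 × C: 1 H each → 3
  2 × O: no H
  1 × Br: no H
  1 × C: 3 H
  1 × C: 2 H
  1 × C: no H
  1 × Cl: no H
  1 × I: no H
  1 × N (charge +1): no H
  1 × O (charge -1): no H
  Total hydrogens = 8.
Molecular formula: C6H8BrClINO3

C6H8BrClINO3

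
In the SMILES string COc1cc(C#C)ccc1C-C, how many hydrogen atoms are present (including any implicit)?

Hydrogens are implicit in SMILES; fill each atom to its normal valence:
  3 × C (aromatic): 1 H each → 3
  3 × C (aromatic): no H
  2 × C: 3 H each → 6
  1 × C: 2 H
  1 × C: 1 H
  1 × C: no H
  1 × O: no H
  Total hydrogens = 12.

12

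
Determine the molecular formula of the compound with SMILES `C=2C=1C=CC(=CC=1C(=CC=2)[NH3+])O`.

Heavy atoms from the SMILES: 10 C, 1 N, 1 O.
Implicit hydrogens by atom environment:
  6 × C (aromatic): 1 H each → 6
  4 × C (aromatic): no H
  1 × N (charge +1): 3 H
  1 × O: 1 H
  Total hydrogens = 10.
Net charge +1.
Molecular formula: C10H10NO+

C10H10NO+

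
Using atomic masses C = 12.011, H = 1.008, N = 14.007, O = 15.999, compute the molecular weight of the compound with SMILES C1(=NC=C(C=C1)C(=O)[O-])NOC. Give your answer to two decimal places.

Molecular formula: C7H7N2O3-.
M = 7×12.011 + 7×1.008 + 2×14.007 + 3×15.999 = 167.14 g/mol.

167.14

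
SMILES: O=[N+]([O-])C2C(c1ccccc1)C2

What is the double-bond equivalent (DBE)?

6

Molecular formula from the SMILES: C9H9NO2.
DoU = (2C + 2 + N − H − X)/2 = (2·9 + 2 + 1 − 9 − 0)/2 = 12/2 = 6.
(Structurally: 2 ring(s) + 4 π bond(s) = 6.)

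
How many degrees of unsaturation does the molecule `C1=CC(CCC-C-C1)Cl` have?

Molecular formula from the SMILES: C8H13Cl.
DoU = (2C + 2 + N − H − X)/2 = (2·8 + 2 + 0 − 13 − 1)/2 = 4/2 = 2.
(Structurally: 1 ring(s) + 1 π bond(s) = 2.)

2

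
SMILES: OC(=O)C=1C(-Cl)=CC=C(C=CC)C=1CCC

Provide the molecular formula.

C13H15ClO2

Heavy atoms from the SMILES: 13 C, 1 Cl, 2 O.
Implicit hydrogens by atom environment:
  4 × C (aromatic): no H
  2 × C: 3 H each → 6
  2 × C: 2 H each → 4
  2 × C (aromatic): 1 H each → 2
  2 × C: 1 H each → 2
  1 × C: no H
  1 × Cl: no H
  1 × O: 1 H
  1 × O: no H
  Total hydrogens = 15.
Molecular formula: C13H15ClO2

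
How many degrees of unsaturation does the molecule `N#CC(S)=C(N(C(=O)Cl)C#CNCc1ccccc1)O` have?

Molecular formula from the SMILES: C13H10ClN3O2S.
DoU = (2C + 2 + N − H − X)/2 = (2·13 + 2 + 3 − 10 − 1)/2 = 20/2 = 10.
(Structurally: 1 ring(s) + 9 π bond(s) = 10.)

10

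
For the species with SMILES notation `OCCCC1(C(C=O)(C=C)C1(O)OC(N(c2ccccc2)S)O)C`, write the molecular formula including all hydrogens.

Heavy atoms from the SMILES: 17 C, 1 N, 5 O, 1 S.
Implicit hydrogens by atom environment:
  5 × C (aromatic): 1 H each → 5
  4 × C: 2 H each → 8
  3 × C: 1 H each → 3
  3 × C: no H
  3 × O: 1 H each → 3
  2 × O: no H
  1 × C: 3 H
  1 × C (aromatic): no H
  1 × N: no H
  1 × S: 1 H
  Total hydrogens = 23.
Molecular formula: C17H23NO5S

C17H23NO5S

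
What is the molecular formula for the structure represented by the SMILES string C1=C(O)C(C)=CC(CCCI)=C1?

C10H13IO

Heavy atoms from the SMILES: 10 C, 1 I, 1 O.
Implicit hydrogens by atom environment:
  3 × C: 2 H each → 6
  3 × C (aromatic): 1 H each → 3
  3 × C (aromatic): no H
  1 × C: 3 H
  1 × I: no H
  1 × O: 1 H
  Total hydrogens = 13.
Molecular formula: C10H13IO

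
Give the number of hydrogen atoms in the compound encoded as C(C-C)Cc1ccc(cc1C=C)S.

16

Hydrogens are implicit in SMILES; fill each atom to its normal valence:
  4 × C: 2 H each → 8
  3 × C (aromatic): 1 H each → 3
  3 × C (aromatic): no H
  1 × C: 3 H
  1 × C: 1 H
  1 × S: 1 H
  Total hydrogens = 16.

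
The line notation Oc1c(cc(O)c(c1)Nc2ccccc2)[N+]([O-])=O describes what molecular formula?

C12H10N2O4

Heavy atoms from the SMILES: 12 C, 2 N, 4 O.
Implicit hydrogens by atom environment:
  7 × C (aromatic): 1 H each → 7
  5 × C (aromatic): no H
  2 × O: 1 H each → 2
  1 × N: 1 H
  1 × N (charge +1): no H
  1 × O: no H
  1 × O (charge -1): no H
  Total hydrogens = 10.
Molecular formula: C12H10N2O4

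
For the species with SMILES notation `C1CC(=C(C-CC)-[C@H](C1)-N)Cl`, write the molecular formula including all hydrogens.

Heavy atoms from the SMILES: 9 C, 1 Cl, 1 N.
Implicit hydrogens by atom environment:
  5 × C: 2 H each → 10
  2 × C: no H
  1 × C: 3 H
  1 × C: 1 H
  1 × Cl: no H
  1 × N: 2 H
  Total hydrogens = 16.
Molecular formula: C9H16ClN

C9H16ClN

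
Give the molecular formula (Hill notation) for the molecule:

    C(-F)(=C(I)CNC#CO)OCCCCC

Heavy atoms from the SMILES: 10 C, 1 F, 1 I, 1 N, 2 O.
Implicit hydrogens by atom environment:
  5 × C: 2 H each → 10
  4 × C: no H
  1 × C: 3 H
  1 × F: no H
  1 × I: no H
  1 × N: 1 H
  1 × O: 1 H
  1 × O: no H
  Total hydrogens = 15.
Molecular formula: C10H15FINO2

C10H15FINO2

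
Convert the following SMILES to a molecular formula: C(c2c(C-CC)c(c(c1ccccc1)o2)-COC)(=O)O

Heavy atoms from the SMILES: 16 C, 4 O.
Implicit hydrogens by atom environment:
  5 × C (aromatic): 1 H each → 5
  5 × C (aromatic): no H
  3 × C: 2 H each → 6
  2 × C: 3 H each → 6
  2 × O: no H
  1 × C: no H
  1 × O: 1 H
  1 × O (aromatic): no H
  Total hydrogens = 18.
Molecular formula: C16H18O4

C16H18O4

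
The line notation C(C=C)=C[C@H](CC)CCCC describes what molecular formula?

Heavy atoms from the SMILES: 11 C.
Implicit hydrogens by atom environment:
  5 × C: 2 H each → 10
  4 × C: 1 H each → 4
  2 × C: 3 H each → 6
  Total hydrogens = 20.
Molecular formula: C11H20

C11H20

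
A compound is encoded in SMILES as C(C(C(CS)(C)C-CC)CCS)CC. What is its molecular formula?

C12H26S2

Heavy atoms from the SMILES: 12 C, 2 S.
Implicit hydrogens by atom environment:
  7 × C: 2 H each → 14
  3 × C: 3 H each → 9
  2 × S: 1 H each → 2
  1 × C: 1 H
  1 × C: no H
  Total hydrogens = 26.
Molecular formula: C12H26S2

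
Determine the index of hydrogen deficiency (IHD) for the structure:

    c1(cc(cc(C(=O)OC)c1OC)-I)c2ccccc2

9

Molecular formula from the SMILES: C15H13IO3.
DoU = (2C + 2 + N − H − X)/2 = (2·15 + 2 + 0 − 13 − 1)/2 = 18/2 = 9.
(Structurally: 2 ring(s) + 7 π bond(s) = 9.)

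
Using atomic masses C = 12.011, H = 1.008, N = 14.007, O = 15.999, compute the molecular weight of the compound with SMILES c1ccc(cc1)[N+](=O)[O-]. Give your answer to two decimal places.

Molecular formula: C6H5NO2.
M = 6×12.011 + 5×1.008 + 1×14.007 + 2×15.999 = 123.11 g/mol.

123.11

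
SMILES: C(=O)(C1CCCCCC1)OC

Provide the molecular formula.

Heavy atoms from the SMILES: 9 C, 2 O.
Implicit hydrogens by atom environment:
  6 × C: 2 H each → 12
  2 × O: no H
  1 × C: 3 H
  1 × C: 1 H
  1 × C: no H
  Total hydrogens = 16.
Molecular formula: C9H16O2

C9H16O2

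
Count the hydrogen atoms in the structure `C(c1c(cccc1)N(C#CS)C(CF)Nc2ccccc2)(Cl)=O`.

14

Hydrogens are implicit in SMILES; fill each atom to its normal valence:
  9 × C (aromatic): 1 H each → 9
  3 × C (aromatic): no H
  3 × C: no H
  1 × C: 2 H
  1 × C: 1 H
  1 × Cl: no H
  1 × F: no H
  1 × N: 1 H
  1 × N: no H
  1 × O: no H
  1 × S: 1 H
  Total hydrogens = 14.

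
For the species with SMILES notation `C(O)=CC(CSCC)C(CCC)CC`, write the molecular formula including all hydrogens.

C12H24OS

Heavy atoms from the SMILES: 12 C, 1 O, 1 S.
Implicit hydrogens by atom environment:
  5 × C: 2 H each → 10
  4 × C: 1 H each → 4
  3 × C: 3 H each → 9
  1 × O: 1 H
  1 × S: no H
  Total hydrogens = 24.
Molecular formula: C12H24OS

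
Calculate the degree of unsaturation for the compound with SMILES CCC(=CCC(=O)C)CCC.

2

Molecular formula from the SMILES: C10H18O.
DoU = (2C + 2 + N − H − X)/2 = (2·10 + 2 + 0 − 18 − 0)/2 = 4/2 = 2.
(Structurally: 0 ring(s) + 2 π bond(s) = 2.)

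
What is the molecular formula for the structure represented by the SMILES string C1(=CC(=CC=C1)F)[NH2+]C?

C7H9FN+

Heavy atoms from the SMILES: 7 C, 1 F, 1 N.
Implicit hydrogens by atom environment:
  4 × C (aromatic): 1 H each → 4
  2 × C (aromatic): no H
  1 × C: 3 H
  1 × F: no H
  1 × N (charge +1): 2 H
  Total hydrogens = 9.
Net charge +1.
Molecular formula: C7H9FN+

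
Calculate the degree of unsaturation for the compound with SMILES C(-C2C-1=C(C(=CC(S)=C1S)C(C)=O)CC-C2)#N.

Molecular formula from the SMILES: C13H13NOS2.
DoU = (2C + 2 + N − H − X)/2 = (2·13 + 2 + 1 − 13 − 0)/2 = 16/2 = 8.
(Structurally: 2 ring(s) + 6 π bond(s) = 8.)

8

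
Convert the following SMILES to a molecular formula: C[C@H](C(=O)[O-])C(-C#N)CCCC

Heavy atoms from the SMILES: 9 C, 1 N, 2 O.
Implicit hydrogens by atom environment:
  3 × C: 2 H each → 6
  2 × C: 3 H each → 6
  2 × C: 1 H each → 2
  2 × C: no H
  1 × N: no H
  1 × O: no H
  1 × O (charge -1): no H
  Total hydrogens = 14.
Net charge -1.
Molecular formula: C9H14NO2-

C9H14NO2-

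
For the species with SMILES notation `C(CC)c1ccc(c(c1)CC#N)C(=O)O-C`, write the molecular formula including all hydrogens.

Heavy atoms from the SMILES: 13 C, 1 N, 2 O.
Implicit hydrogens by atom environment:
  3 × C: 2 H each → 6
  3 × C (aromatic): 1 H each → 3
  3 × C (aromatic): no H
  2 × C: 3 H each → 6
  2 × C: no H
  2 × O: no H
  1 × N: no H
  Total hydrogens = 15.
Molecular formula: C13H15NO2

C13H15NO2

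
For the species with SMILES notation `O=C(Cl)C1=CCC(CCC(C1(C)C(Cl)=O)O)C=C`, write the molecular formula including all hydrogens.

C13H16Cl2O3

Heavy atoms from the SMILES: 13 C, 2 Cl, 3 O.
Implicit hydrogens by atom environment:
  4 × C: 2 H each → 8
  4 × C: 1 H each → 4
  4 × C: no H
  2 × Cl: no H
  2 × O: no H
  1 × C: 3 H
  1 × O: 1 H
  Total hydrogens = 16.
Molecular formula: C13H16Cl2O3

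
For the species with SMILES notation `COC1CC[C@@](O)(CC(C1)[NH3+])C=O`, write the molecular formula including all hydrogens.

Heavy atoms from the SMILES: 9 C, 1 N, 3 O.
Implicit hydrogens by atom environment:
  4 × C: 2 H each → 8
  3 × C: 1 H each → 3
  2 × O: no H
  1 × C: 3 H
  1 × C: no H
  1 × N (charge +1): 3 H
  1 × O: 1 H
  Total hydrogens = 18.
Net charge +1.
Molecular formula: C9H18NO3+

C9H18NO3+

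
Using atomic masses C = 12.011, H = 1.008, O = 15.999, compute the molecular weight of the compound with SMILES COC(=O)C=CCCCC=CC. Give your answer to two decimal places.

168.24

Molecular formula: C10H16O2.
M = 10×12.011 + 16×1.008 + 2×15.999 = 168.24 g/mol.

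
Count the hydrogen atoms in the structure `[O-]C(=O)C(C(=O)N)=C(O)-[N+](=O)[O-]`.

Hydrogens are implicit in SMILES; fill each atom to its normal valence:
  4 × C: no H
  3 × O: no H
  2 × O (charge -1): no H
  1 × N: 2 H
  1 × N (charge +1): no H
  1 × O: 1 H
  Total hydrogens = 3.

3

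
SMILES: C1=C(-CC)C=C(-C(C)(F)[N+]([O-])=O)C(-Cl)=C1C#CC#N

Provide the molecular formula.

Heavy atoms from the SMILES: 13 C, 1 Cl, 1 F, 2 N, 2 O.
Implicit hydrogens by atom environment:
  4 × C (aromatic): no H
  4 × C: no H
  2 × C: 3 H each → 6
  2 × C (aromatic): 1 H each → 2
  1 × C: 2 H
  1 × Cl: no H
  1 × F: no H
  1 × N: no H
  1 × N (charge +1): no H
  1 × O: no H
  1 × O (charge -1): no H
  Total hydrogens = 10.
Molecular formula: C13H10ClFN2O2

C13H10ClFN2O2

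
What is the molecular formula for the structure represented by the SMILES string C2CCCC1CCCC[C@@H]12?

C10H18

Heavy atoms from the SMILES: 10 C.
Implicit hydrogens by atom environment:
  8 × C: 2 H each → 16
  2 × C: 1 H each → 2
  Total hydrogens = 18.
Molecular formula: C10H18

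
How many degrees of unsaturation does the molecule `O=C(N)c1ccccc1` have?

5

Molecular formula from the SMILES: C7H7NO.
DoU = (2C + 2 + N − H − X)/2 = (2·7 + 2 + 1 − 7 − 0)/2 = 10/2 = 5.
(Structurally: 1 ring(s) + 4 π bond(s) = 5.)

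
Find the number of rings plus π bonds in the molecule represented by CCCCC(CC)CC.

0

Molecular formula from the SMILES: C9H20.
DoU = (2C + 2 + N − H − X)/2 = (2·9 + 2 + 0 − 20 − 0)/2 = 0/2 = 0.
(Structurally: 0 ring(s) + 0 π bond(s) = 0.)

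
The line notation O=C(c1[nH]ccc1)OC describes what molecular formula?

Heavy atoms from the SMILES: 6 C, 1 N, 2 O.
Implicit hydrogens by atom environment:
  3 × C (aromatic): 1 H each → 3
  2 × O: no H
  1 × C: 3 H
  1 × C (aromatic): no H
  1 × C: no H
  1 × N (aromatic): 1 H
  Total hydrogens = 7.
Molecular formula: C6H7NO2

C6H7NO2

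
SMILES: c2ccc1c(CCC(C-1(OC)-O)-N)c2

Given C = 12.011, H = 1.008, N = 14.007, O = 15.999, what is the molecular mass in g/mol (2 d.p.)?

Molecular formula: C11H15NO2.
M = 11×12.011 + 15×1.008 + 1×14.007 + 2×15.999 = 193.25 g/mol.

193.25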